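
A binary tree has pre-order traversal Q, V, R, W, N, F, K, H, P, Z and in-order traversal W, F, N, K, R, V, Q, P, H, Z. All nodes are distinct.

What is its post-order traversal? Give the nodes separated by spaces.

F K N W R V P Z H Q

The first element of pre-order is the root; it splits in-order into left and right subtrees.
Root Q: left subtree has 6 nodes {W, F, N, K, R, V}, right has 3 {P, H, Z}.
  Root V: left subtree has 5 nodes {W, F, N, K, R}, right has 0 { }.
    Root R: left subtree has 4 nodes {W, F, N, K}, right has 0 { }.
      Root W: left subtree has 0 nodes { }, right has 3 {F, N, K}.
        Root N: left subtree has 1 node {F}, right has 1 {K}.
  Root H: left subtree has 1 node {P}, right has 1 {Z}.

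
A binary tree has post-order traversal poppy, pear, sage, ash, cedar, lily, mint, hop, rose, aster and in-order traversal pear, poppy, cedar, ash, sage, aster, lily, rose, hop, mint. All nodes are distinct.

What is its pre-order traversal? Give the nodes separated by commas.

aster, cedar, pear, poppy, ash, sage, rose, lily, hop, mint

The last element of post-order is the root; it splits in-order into left and right subtrees.
Root aster: left subtree has 5 nodes {pear, poppy, cedar, ash, sage}, right has 4 {lily, rose, hop, mint}.
  Root cedar: left subtree has 2 nodes {pear, poppy}, right has 2 {ash, sage}.
    Root pear: left subtree has 0 nodes { }, right has 1 {poppy}.
    Root ash: left subtree has 0 nodes { }, right has 1 {sage}.
  Root rose: left subtree has 1 node {lily}, right has 2 {hop, mint}.
    Root hop: left subtree has 0 nodes { }, right has 1 {mint}.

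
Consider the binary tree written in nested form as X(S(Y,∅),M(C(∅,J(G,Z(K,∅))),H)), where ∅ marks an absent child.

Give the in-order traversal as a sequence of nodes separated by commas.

In-order visits the left subtree, then the node, then the right subtree.
At X: go left to S.
  At S: go left to Y.
    Y is a leaf — visit Y.
  Visit S.
  At S: no right child.
Visit X.
At X: go right to M.
  At M: go left to C.
    At C: no left child.
    Visit C.
    At C: go right to J.
      At J: go left to G.
        G is a leaf — visit G.
      Visit J.
      At J: go right to Z.
        At Z: go left to K.
          K is a leaf — visit K.
        Visit Z.
        At Z: no right child.
  Visit M.
  At M: go right to H.
    H is a leaf — visit H.

Y, S, X, C, G, J, K, Z, M, H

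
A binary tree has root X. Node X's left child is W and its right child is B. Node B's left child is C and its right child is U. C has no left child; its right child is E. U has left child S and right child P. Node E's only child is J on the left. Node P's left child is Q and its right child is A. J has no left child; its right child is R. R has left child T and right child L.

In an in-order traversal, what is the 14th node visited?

In-order visits the left subtree, then the node, then the right subtree.
At X: go left to W.
  W is a leaf — visit W.
Visit X.
At X: go right to B.
  At B: go left to C.
    At C: no left child.
    Visit C.
    At C: go right to E.
      At E: go left to J.
        At J: no left child.
        Visit J.
        At J: go right to R.
          At R: go left to T.
            T is a leaf — visit T.
          Visit R.
          At R: go right to L.
            L is a leaf — visit L.
      Visit E.
      At E: no right child.
  Visit B.
  At B: go right to U.
    At U: go left to S.
      S is a leaf — visit S.
    Visit U.
    At U: go right to P.
      At P: go left to Q.
        Q is a leaf — visit Q.
      Visit P.
      At P: go right to A.
        A is a leaf — visit A.
Full in-order sequence: W, X, C, J, T, R, L, E, B, S, U, Q, P, A.

A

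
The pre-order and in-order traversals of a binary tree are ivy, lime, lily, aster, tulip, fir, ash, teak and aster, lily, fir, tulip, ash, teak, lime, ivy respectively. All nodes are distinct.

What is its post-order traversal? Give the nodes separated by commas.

The first element of pre-order is the root; it splits in-order into left and right subtrees.
Root ivy: left subtree has 7 nodes {aster, lily, fir, tulip, ash, teak, lime}, right has 0 { }.
  Root lime: left subtree has 6 nodes {aster, lily, fir, tulip, ash, teak}, right has 0 { }.
    Root lily: left subtree has 1 node {aster}, right has 4 {fir, tulip, ash, teak}.
      Root tulip: left subtree has 1 node {fir}, right has 2 {ash, teak}.
        Root ash: left subtree has 0 nodes { }, right has 1 {teak}.

aster, fir, teak, ash, tulip, lily, lime, ivy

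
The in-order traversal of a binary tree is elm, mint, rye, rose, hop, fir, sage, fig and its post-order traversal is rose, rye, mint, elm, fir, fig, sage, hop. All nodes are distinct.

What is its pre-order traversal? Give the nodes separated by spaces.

The last element of post-order is the root; it splits in-order into left and right subtrees.
Root hop: left subtree has 4 nodes {elm, mint, rye, rose}, right has 3 {fir, sage, fig}.
  Root elm: left subtree has 0 nodes { }, right has 3 {mint, rye, rose}.
    Root mint: left subtree has 0 nodes { }, right has 2 {rye, rose}.
      Root rye: left subtree has 0 nodes { }, right has 1 {rose}.
  Root sage: left subtree has 1 node {fir}, right has 1 {fig}.

hop elm mint rye rose sage fir fig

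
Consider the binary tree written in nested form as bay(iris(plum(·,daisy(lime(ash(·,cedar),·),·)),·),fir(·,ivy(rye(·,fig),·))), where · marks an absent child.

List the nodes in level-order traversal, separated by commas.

Level-order visits nodes level by level from the root, left to right within each level.
Level 0: bay
Level 1: iris, fir
Level 2: plum, ivy
Level 3: daisy, rye
Level 4: lime, fig
Level 5: ash
Level 6: cedar

bay, iris, fir, plum, ivy, daisy, rye, lime, fig, ash, cedar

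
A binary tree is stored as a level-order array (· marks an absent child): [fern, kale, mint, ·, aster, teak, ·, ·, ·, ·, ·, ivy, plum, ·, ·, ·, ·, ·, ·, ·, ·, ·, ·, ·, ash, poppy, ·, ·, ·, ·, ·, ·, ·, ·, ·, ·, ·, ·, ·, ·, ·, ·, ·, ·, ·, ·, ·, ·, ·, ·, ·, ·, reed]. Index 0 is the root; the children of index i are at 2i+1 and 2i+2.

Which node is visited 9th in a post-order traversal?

mint

Post-order visits the left subtree, then the right subtree, then the node.
At fern: go left to kale.
  At kale: no left child.
  At kale: go right to aster.
    aster is a leaf — visit aster.
  Visit kale.
At fern: go right to mint.
  At mint: go left to teak.
    At teak: go left to ivy.
      At ivy: no left child.
      At ivy: go right to ash.
        ash is a leaf — visit ash.
      Visit ivy.
    At teak: go right to plum.
      At plum: go left to poppy.
        At poppy: no left child.
        At poppy: go right to reed.
          reed is a leaf — visit reed.
        Visit poppy.
      At plum: no right child.
      Visit plum.
    Visit teak.
  At mint: no right child.
  Visit mint.
Visit fern.
Full post-order sequence: aster, kale, ash, ivy, reed, poppy, plum, teak, mint, fern.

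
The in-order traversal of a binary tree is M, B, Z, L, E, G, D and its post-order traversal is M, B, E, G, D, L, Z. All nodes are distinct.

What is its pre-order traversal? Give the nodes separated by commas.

Z, B, M, L, D, G, E

The last element of post-order is the root; it splits in-order into left and right subtrees.
Root Z: left subtree has 2 nodes {M, B}, right has 4 {L, E, G, D}.
  Root B: left subtree has 1 node {M}, right has 0 { }.
  Root L: left subtree has 0 nodes { }, right has 3 {E, G, D}.
    Root D: left subtree has 2 nodes {E, G}, right has 0 { }.
      Root G: left subtree has 1 node {E}, right has 0 { }.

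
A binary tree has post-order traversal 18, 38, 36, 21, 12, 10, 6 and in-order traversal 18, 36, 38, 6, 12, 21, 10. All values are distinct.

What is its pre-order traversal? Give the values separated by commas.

6, 36, 18, 38, 10, 12, 21

The last element of post-order is the root; it splits in-order into left and right subtrees.
Root 6: left subtree has 3 nodes {18, 36, 38}, right has 3 {12, 21, 10}.
  Root 36: left subtree has 1 node {18}, right has 1 {38}.
  Root 10: left subtree has 2 nodes {12, 21}, right has 0 { }.
    Root 12: left subtree has 0 nodes { }, right has 1 {21}.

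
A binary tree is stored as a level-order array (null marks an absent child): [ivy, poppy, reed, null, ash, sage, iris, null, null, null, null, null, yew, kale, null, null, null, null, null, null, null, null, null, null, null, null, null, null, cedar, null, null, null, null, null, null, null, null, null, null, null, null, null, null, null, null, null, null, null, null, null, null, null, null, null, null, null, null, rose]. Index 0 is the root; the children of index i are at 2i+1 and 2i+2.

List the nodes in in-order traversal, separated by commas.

poppy, ash, ivy, sage, yew, reed, kale, rose, cedar, iris

In-order visits the left subtree, then the node, then the right subtree.
At ivy: go left to poppy.
  At poppy: no left child.
  Visit poppy.
  At poppy: go right to ash.
    ash is a leaf — visit ash.
Visit ivy.
At ivy: go right to reed.
  At reed: go left to sage.
    At sage: no left child.
    Visit sage.
    At sage: go right to yew.
      yew is a leaf — visit yew.
  Visit reed.
  At reed: go right to iris.
    At iris: go left to kale.
      At kale: no left child.
      Visit kale.
      At kale: go right to cedar.
        At cedar: go left to rose.
          rose is a leaf — visit rose.
        Visit cedar.
        At cedar: no right child.
    Visit iris.
    At iris: no right child.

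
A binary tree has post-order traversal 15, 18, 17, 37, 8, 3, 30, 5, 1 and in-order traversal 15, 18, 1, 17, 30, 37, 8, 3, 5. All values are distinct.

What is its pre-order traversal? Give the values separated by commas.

The last element of post-order is the root; it splits in-order into left and right subtrees.
Root 1: left subtree has 2 nodes {15, 18}, right has 6 {17, 30, 37, 8, 3, 5}.
  Root 18: left subtree has 1 node {15}, right has 0 { }.
  Root 5: left subtree has 5 nodes {17, 30, 37, 8, 3}, right has 0 { }.
    Root 30: left subtree has 1 node {17}, right has 3 {37, 8, 3}.
      Root 3: left subtree has 2 nodes {37, 8}, right has 0 { }.
        Root 8: left subtree has 1 node {37}, right has 0 { }.

1, 18, 15, 5, 30, 17, 3, 8, 37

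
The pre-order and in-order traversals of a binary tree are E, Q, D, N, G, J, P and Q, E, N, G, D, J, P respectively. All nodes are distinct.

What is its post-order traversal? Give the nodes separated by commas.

Q, G, N, P, J, D, E

The first element of pre-order is the root; it splits in-order into left and right subtrees.
Root E: left subtree has 1 node {Q}, right has 5 {N, G, D, J, P}.
  Root D: left subtree has 2 nodes {N, G}, right has 2 {J, P}.
    Root N: left subtree has 0 nodes { }, right has 1 {G}.
    Root J: left subtree has 0 nodes { }, right has 1 {P}.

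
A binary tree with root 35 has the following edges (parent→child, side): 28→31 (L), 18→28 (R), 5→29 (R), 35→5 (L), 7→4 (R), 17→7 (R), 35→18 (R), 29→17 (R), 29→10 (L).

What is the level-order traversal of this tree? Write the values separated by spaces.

35 5 18 29 28 10 17 31 7 4

Level-order visits nodes level by level from the root, left to right within each level.
Level 0: 35
Level 1: 5, 18
Level 2: 29, 28
Level 3: 10, 17, 31
Level 4: 7
Level 5: 4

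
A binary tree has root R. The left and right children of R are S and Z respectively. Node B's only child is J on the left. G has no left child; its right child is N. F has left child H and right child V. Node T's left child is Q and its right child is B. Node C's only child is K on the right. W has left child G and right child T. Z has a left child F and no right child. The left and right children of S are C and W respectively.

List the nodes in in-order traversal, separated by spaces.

C K S G N W Q T J B R H F V Z

In-order visits the left subtree, then the node, then the right subtree.
At R: go left to S.
  At S: go left to C.
    At C: no left child.
    Visit C.
    At C: go right to K.
      K is a leaf — visit K.
  Visit S.
  At S: go right to W.
    At W: go left to G.
      At G: no left child.
      Visit G.
      At G: go right to N.
        N is a leaf — visit N.
    Visit W.
    At W: go right to T.
      At T: go left to Q.
        Q is a leaf — visit Q.
      Visit T.
      At T: go right to B.
        At B: go left to J.
          J is a leaf — visit J.
        Visit B.
        At B: no right child.
Visit R.
At R: go right to Z.
  At Z: go left to F.
    At F: go left to H.
      H is a leaf — visit H.
    Visit F.
    At F: go right to V.
      V is a leaf — visit V.
  Visit Z.
  At Z: no right child.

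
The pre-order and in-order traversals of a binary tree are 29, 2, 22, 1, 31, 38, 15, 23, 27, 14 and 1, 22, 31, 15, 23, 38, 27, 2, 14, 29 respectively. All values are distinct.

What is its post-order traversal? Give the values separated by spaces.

1 23 15 27 38 31 22 14 2 29

The first element of pre-order is the root; it splits in-order into left and right subtrees.
Root 29: left subtree has 9 nodes {1, 22, 31, 15, 23, 38, 27, 2, 14}, right has 0 { }.
  Root 2: left subtree has 7 nodes {1, 22, 31, 15, 23, 38, 27}, right has 1 {14}.
    Root 22: left subtree has 1 node {1}, right has 5 {31, 15, 23, 38, 27}.
      Root 31: left subtree has 0 nodes { }, right has 4 {15, 23, 38, 27}.
        Root 38: left subtree has 2 nodes {15, 23}, right has 1 {27}.
          Root 15: left subtree has 0 nodes { }, right has 1 {23}.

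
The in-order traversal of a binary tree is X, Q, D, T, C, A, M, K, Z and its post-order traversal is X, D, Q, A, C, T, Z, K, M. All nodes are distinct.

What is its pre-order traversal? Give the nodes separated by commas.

M, T, Q, X, D, C, A, K, Z

The last element of post-order is the root; it splits in-order into left and right subtrees.
Root M: left subtree has 6 nodes {X, Q, D, T, C, A}, right has 2 {K, Z}.
  Root T: left subtree has 3 nodes {X, Q, D}, right has 2 {C, A}.
    Root Q: left subtree has 1 node {X}, right has 1 {D}.
    Root C: left subtree has 0 nodes { }, right has 1 {A}.
  Root K: left subtree has 0 nodes { }, right has 1 {Z}.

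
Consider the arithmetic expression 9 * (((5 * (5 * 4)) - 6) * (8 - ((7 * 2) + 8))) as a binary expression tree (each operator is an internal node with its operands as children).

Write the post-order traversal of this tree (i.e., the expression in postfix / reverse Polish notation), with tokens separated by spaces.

Post-order on an expression tree gives postfix notation: for each operator, emit left operand, right operand, then the operator.

9 5 5 4 * * 6 - 8 7 2 * 8 + - * *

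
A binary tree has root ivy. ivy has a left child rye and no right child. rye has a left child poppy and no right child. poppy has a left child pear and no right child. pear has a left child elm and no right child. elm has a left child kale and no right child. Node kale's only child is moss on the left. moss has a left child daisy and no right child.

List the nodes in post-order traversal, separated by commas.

Post-order visits the left subtree, then the right subtree, then the node.
At ivy: go left to rye.
  At rye: go left to poppy.
    At poppy: go left to pear.
      At pear: go left to elm.
        At elm: go left to kale.
          At kale: go left to moss.
            At moss: go left to daisy.
              daisy is a leaf — visit daisy.
            At moss: no right child.
            Visit moss.
          At kale: no right child.
          Visit kale.
        At elm: no right child.
        Visit elm.
      At pear: no right child.
      Visit pear.
    At poppy: no right child.
    Visit poppy.
  At rye: no right child.
  Visit rye.
At ivy: no right child.
Visit ivy.

daisy, moss, kale, elm, pear, poppy, rye, ivy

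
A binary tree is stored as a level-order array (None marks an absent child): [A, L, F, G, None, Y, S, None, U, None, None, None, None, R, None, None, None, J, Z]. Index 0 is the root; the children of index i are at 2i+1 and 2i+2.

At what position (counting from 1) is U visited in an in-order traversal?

3

In-order visits the left subtree, then the node, then the right subtree.
At A: go left to L.
  At L: go left to G.
    At G: no left child.
    Visit G.
    At G: go right to U.
      At U: go left to J.
        J is a leaf — visit J.
      Visit U.
      At U: go right to Z.
        Z is a leaf — visit Z.
  Visit L.
  At L: no right child.
Visit A.
At A: go right to F.
  At F: go left to Y.
    Y is a leaf — visit Y.
  Visit F.
  At F: go right to S.
    At S: go left to R.
      R is a leaf — visit R.
    Visit S.
    At S: no right child.
Full in-order sequence: G, J, U, Z, L, A, Y, F, R, S.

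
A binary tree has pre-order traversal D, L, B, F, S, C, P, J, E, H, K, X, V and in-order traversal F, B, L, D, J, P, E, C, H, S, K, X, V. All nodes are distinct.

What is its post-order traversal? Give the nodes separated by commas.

F, B, L, J, E, P, H, C, V, X, K, S, D

The first element of pre-order is the root; it splits in-order into left and right subtrees.
Root D: left subtree has 3 nodes {F, B, L}, right has 9 {J, P, E, C, H, S, K, X, V}.
  Root L: left subtree has 2 nodes {F, B}, right has 0 { }.
    Root B: left subtree has 1 node {F}, right has 0 { }.
  Root S: left subtree has 5 nodes {J, P, E, C, H}, right has 3 {K, X, V}.
    Root C: left subtree has 3 nodes {J, P, E}, right has 1 {H}.
      Root P: left subtree has 1 node {J}, right has 1 {E}.
    Root K: left subtree has 0 nodes { }, right has 2 {X, V}.
      Root X: left subtree has 0 nodes { }, right has 1 {V}.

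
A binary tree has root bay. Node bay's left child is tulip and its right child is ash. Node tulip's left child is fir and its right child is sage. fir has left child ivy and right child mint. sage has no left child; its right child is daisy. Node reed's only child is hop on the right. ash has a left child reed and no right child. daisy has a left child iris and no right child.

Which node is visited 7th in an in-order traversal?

daisy

In-order visits the left subtree, then the node, then the right subtree.
At bay: go left to tulip.
  At tulip: go left to fir.
    At fir: go left to ivy.
      ivy is a leaf — visit ivy.
    Visit fir.
    At fir: go right to mint.
      mint is a leaf — visit mint.
  Visit tulip.
  At tulip: go right to sage.
    At sage: no left child.
    Visit sage.
    At sage: go right to daisy.
      At daisy: go left to iris.
        iris is a leaf — visit iris.
      Visit daisy.
      At daisy: no right child.
Visit bay.
At bay: go right to ash.
  At ash: go left to reed.
    At reed: no left child.
    Visit reed.
    At reed: go right to hop.
      hop is a leaf — visit hop.
  Visit ash.
  At ash: no right child.
Full in-order sequence: ivy, fir, mint, tulip, sage, iris, daisy, bay, reed, hop, ash.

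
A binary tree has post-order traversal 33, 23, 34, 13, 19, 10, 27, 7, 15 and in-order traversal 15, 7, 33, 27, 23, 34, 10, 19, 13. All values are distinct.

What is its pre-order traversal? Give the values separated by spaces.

15 7 27 33 10 34 23 19 13

The last element of post-order is the root; it splits in-order into left and right subtrees.
Root 15: left subtree has 0 nodes { }, right has 8 {7, 33, 27, 23, 34, 10, 19, 13}.
  Root 7: left subtree has 0 nodes { }, right has 7 {33, 27, 23, 34, 10, 19, 13}.
    Root 27: left subtree has 1 node {33}, right has 5 {23, 34, 10, 19, 13}.
      Root 10: left subtree has 2 nodes {23, 34}, right has 2 {19, 13}.
        Root 34: left subtree has 1 node {23}, right has 0 { }.
        Root 19: left subtree has 0 nodes { }, right has 1 {13}.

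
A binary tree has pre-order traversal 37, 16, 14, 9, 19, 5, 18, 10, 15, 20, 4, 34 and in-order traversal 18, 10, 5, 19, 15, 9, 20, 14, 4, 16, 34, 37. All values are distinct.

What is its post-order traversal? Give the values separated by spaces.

10 18 5 15 19 20 9 4 14 34 16 37

The first element of pre-order is the root; it splits in-order into left and right subtrees.
Root 37: left subtree has 11 nodes {18, 10, 5, 19, 15, 9, 20, 14, 4, 16, 34}, right has 0 { }.
  Root 16: left subtree has 9 nodes {18, 10, 5, 19, 15, 9, 20, 14, 4}, right has 1 {34}.
    Root 14: left subtree has 7 nodes {18, 10, 5, 19, 15, 9, 20}, right has 1 {4}.
      Root 9: left subtree has 5 nodes {18, 10, 5, 19, 15}, right has 1 {20}.
        Root 19: left subtree has 3 nodes {18, 10, 5}, right has 1 {15}.
          Root 5: left subtree has 2 nodes {18, 10}, right has 0 { }.
            Root 18: left subtree has 0 nodes { }, right has 1 {10}.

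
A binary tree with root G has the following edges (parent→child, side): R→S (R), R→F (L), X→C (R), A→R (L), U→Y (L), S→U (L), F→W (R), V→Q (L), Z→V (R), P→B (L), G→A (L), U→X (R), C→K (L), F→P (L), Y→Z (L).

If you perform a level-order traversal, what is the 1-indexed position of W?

7

Level-order visits nodes level by level from the root, left to right within each level.
Level 0: G
Level 1: A
Level 2: R
Level 3: F, S
Level 4: P, W, U
Level 5: B, Y, X
Level 6: Z, C
Level 7: V, K
Level 8: Q
Full level-order sequence: G, A, R, F, S, P, W, U, B, Y, X, Z, C, V, K, Q.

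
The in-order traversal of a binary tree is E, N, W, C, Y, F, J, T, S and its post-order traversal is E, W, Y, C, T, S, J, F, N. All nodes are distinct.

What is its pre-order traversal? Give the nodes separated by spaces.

The last element of post-order is the root; it splits in-order into left and right subtrees.
Root N: left subtree has 1 node {E}, right has 7 {W, C, Y, F, J, T, S}.
  Root F: left subtree has 3 nodes {W, C, Y}, right has 3 {J, T, S}.
    Root C: left subtree has 1 node {W}, right has 1 {Y}.
    Root J: left subtree has 0 nodes { }, right has 2 {T, S}.
      Root S: left subtree has 1 node {T}, right has 0 { }.

N E F C W Y J S T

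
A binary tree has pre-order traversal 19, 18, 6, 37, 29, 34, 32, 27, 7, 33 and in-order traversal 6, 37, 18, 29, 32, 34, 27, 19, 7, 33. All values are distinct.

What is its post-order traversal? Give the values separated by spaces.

37 6 32 27 34 29 18 33 7 19

The first element of pre-order is the root; it splits in-order into left and right subtrees.
Root 19: left subtree has 7 nodes {6, 37, 18, 29, 32, 34, 27}, right has 2 {7, 33}.
  Root 18: left subtree has 2 nodes {6, 37}, right has 4 {29, 32, 34, 27}.
    Root 6: left subtree has 0 nodes { }, right has 1 {37}.
    Root 29: left subtree has 0 nodes { }, right has 3 {32, 34, 27}.
      Root 34: left subtree has 1 node {32}, right has 1 {27}.
  Root 7: left subtree has 0 nodes { }, right has 1 {33}.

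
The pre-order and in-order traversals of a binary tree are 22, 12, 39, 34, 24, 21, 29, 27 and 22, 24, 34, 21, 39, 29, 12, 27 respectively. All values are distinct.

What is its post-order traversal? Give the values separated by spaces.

24 21 34 29 39 27 12 22

The first element of pre-order is the root; it splits in-order into left and right subtrees.
Root 22: left subtree has 0 nodes { }, right has 7 {24, 34, 21, 39, 29, 12, 27}.
  Root 12: left subtree has 5 nodes {24, 34, 21, 39, 29}, right has 1 {27}.
    Root 39: left subtree has 3 nodes {24, 34, 21}, right has 1 {29}.
      Root 34: left subtree has 1 node {24}, right has 1 {21}.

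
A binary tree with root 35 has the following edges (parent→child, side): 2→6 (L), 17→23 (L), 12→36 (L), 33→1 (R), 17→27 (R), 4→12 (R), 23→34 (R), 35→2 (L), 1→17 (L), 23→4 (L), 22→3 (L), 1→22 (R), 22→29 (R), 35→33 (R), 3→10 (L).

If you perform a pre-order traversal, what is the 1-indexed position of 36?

10

Pre-order visits the node, then its left subtree, then its right subtree.
Visit 35.
At 35: go left to 2.
  Visit 2.
  At 2: go left to 6.
    6 is a leaf — visit 6.
  At 2: no right child.
At 35: go right to 33.
  Visit 33.
  At 33: no left child.
  At 33: go right to 1.
    Visit 1.
    At 1: go left to 17.
      Visit 17.
      At 17: go left to 23.
        Visit 23.
        At 23: go left to 4.
          Visit 4.
          At 4: no left child.
          At 4: go right to 12.
            Visit 12.
            At 12: go left to 36.
              36 is a leaf — visit 36.
            At 12: no right child.
        At 23: go right to 34.
          34 is a leaf — visit 34.
      At 17: go right to 27.
        27 is a leaf — visit 27.
    At 1: go right to 22.
      Visit 22.
      At 22: go left to 3.
        Visit 3.
        At 3: go left to 10.
          10 is a leaf — visit 10.
        At 3: no right child.
      At 22: go right to 29.
        29 is a leaf — visit 29.
Full pre-order sequence: 35, 2, 6, 33, 1, 17, 23, 4, 12, 36, 34, 27, 22, 3, 10, 29.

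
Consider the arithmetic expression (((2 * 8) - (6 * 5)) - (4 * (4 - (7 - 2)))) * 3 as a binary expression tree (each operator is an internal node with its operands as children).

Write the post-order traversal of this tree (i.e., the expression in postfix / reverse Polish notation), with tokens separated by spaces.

Post-order on an expression tree gives postfix notation: for each operator, emit left operand, right operand, then the operator.

2 8 * 6 5 * - 4 4 7 2 - - * - 3 *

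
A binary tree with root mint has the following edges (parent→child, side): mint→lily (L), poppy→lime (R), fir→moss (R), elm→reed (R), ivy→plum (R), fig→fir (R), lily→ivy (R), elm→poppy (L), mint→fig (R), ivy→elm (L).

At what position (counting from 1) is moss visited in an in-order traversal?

11

In-order visits the left subtree, then the node, then the right subtree.
At mint: go left to lily.
  At lily: no left child.
  Visit lily.
  At lily: go right to ivy.
    At ivy: go left to elm.
      At elm: go left to poppy.
        At poppy: no left child.
        Visit poppy.
        At poppy: go right to lime.
          lime is a leaf — visit lime.
      Visit elm.
      At elm: go right to reed.
        reed is a leaf — visit reed.
    Visit ivy.
    At ivy: go right to plum.
      plum is a leaf — visit plum.
Visit mint.
At mint: go right to fig.
  At fig: no left child.
  Visit fig.
  At fig: go right to fir.
    At fir: no left child.
    Visit fir.
    At fir: go right to moss.
      moss is a leaf — visit moss.
Full in-order sequence: lily, poppy, lime, elm, reed, ivy, plum, mint, fig, fir, moss.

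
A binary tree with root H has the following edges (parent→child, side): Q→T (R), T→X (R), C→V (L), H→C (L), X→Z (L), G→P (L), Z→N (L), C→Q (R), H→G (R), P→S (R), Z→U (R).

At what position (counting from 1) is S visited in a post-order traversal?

Post-order visits the left subtree, then the right subtree, then the node.
At H: go left to C.
  At C: go left to V.
    V is a leaf — visit V.
  At C: go right to Q.
    At Q: no left child.
    At Q: go right to T.
      At T: no left child.
      At T: go right to X.
        At X: go left to Z.
          At Z: go left to N.
            N is a leaf — visit N.
          At Z: go right to U.
            U is a leaf — visit U.
          Visit Z.
        At X: no right child.
        Visit X.
      Visit T.
    Visit Q.
  Visit C.
At H: go right to G.
  At G: go left to P.
    At P: no left child.
    At P: go right to S.
      S is a leaf — visit S.
    Visit P.
  At G: no right child.
  Visit G.
Visit H.
Full post-order sequence: V, N, U, Z, X, T, Q, C, S, P, G, H.

9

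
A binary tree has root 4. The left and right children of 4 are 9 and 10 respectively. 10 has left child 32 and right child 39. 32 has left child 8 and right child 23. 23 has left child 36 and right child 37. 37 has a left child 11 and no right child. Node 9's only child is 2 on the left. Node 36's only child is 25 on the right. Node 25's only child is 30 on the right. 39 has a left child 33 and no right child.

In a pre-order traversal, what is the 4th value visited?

Pre-order visits the node, then its left subtree, then its right subtree.
Visit 4.
At 4: go left to 9.
  Visit 9.
  At 9: go left to 2.
    2 is a leaf — visit 2.
  At 9: no right child.
At 4: go right to 10.
  Visit 10.
  At 10: go left to 32.
    Visit 32.
    At 32: go left to 8.
      8 is a leaf — visit 8.
    At 32: go right to 23.
      Visit 23.
      At 23: go left to 36.
        Visit 36.
        At 36: no left child.
        At 36: go right to 25.
          Visit 25.
          At 25: no left child.
          At 25: go right to 30.
            30 is a leaf — visit 30.
      At 23: go right to 37.
        Visit 37.
        At 37: go left to 11.
          11 is a leaf — visit 11.
        At 37: no right child.
  At 10: go right to 39.
    Visit 39.
    At 39: go left to 33.
      33 is a leaf — visit 33.
    At 39: no right child.
Full pre-order sequence: 4, 9, 2, 10, 32, 8, 23, 36, 25, 30, 37, 11, 39, 33.

10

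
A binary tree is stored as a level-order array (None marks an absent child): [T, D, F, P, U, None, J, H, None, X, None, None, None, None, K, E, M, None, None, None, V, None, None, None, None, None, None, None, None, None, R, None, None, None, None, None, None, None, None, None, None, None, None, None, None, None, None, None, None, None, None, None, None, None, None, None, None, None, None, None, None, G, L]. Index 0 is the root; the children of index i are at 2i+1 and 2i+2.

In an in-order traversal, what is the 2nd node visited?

In-order visits the left subtree, then the node, then the right subtree.
At T: go left to D.
  At D: go left to P.
    At P: go left to H.
      At H: go left to E.
        E is a leaf — visit E.
      Visit H.
      At H: go right to M.
        M is a leaf — visit M.
    Visit P.
    At P: no right child.
  Visit D.
  At D: go right to U.
    At U: go left to X.
      At X: no left child.
      Visit X.
      At X: go right to V.
        V is a leaf — visit V.
    Visit U.
    At U: no right child.
Visit T.
At T: go right to F.
  At F: no left child.
  Visit F.
  At F: go right to J.
    At J: no left child.
    Visit J.
    At J: go right to K.
      At K: no left child.
      Visit K.
      At K: go right to R.
        At R: go left to G.
          G is a leaf — visit G.
        Visit R.
        At R: go right to L.
          L is a leaf — visit L.
Full in-order sequence: E, H, M, P, D, X, V, U, T, F, J, K, G, R, L.

H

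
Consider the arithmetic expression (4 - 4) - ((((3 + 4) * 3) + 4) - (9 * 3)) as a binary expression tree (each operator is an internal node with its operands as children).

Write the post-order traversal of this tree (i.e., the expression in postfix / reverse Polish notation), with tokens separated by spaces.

4 4 - 3 4 + 3 * 4 + 9 3 * - -

Post-order on an expression tree gives postfix notation: for each operator, emit left operand, right operand, then the operator.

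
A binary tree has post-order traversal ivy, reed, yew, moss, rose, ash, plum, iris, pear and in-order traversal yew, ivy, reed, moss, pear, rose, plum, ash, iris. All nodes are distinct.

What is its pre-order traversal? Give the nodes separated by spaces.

The last element of post-order is the root; it splits in-order into left and right subtrees.
Root pear: left subtree has 4 nodes {yew, ivy, reed, moss}, right has 4 {rose, plum, ash, iris}.
  Root moss: left subtree has 3 nodes {yew, ivy, reed}, right has 0 { }.
    Root yew: left subtree has 0 nodes { }, right has 2 {ivy, reed}.
      Root reed: left subtree has 1 node {ivy}, right has 0 { }.
  Root iris: left subtree has 3 nodes {rose, plum, ash}, right has 0 { }.
    Root plum: left subtree has 1 node {rose}, right has 1 {ash}.

pear moss yew reed ivy iris plum rose ash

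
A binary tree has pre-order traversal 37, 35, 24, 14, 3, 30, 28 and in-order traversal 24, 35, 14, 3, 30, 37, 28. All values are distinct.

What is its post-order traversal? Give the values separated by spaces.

The first element of pre-order is the root; it splits in-order into left and right subtrees.
Root 37: left subtree has 5 nodes {24, 35, 14, 3, 30}, right has 1 {28}.
  Root 35: left subtree has 1 node {24}, right has 3 {14, 3, 30}.
    Root 14: left subtree has 0 nodes { }, right has 2 {3, 30}.
      Root 3: left subtree has 0 nodes { }, right has 1 {30}.

24 30 3 14 35 28 37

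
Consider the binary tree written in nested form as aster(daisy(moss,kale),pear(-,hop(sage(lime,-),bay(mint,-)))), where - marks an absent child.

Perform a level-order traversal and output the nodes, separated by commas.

Level-order visits nodes level by level from the root, left to right within each level.
Level 0: aster
Level 1: daisy, pear
Level 2: moss, kale, hop
Level 3: sage, bay
Level 4: lime, mint

aster, daisy, pear, moss, kale, hop, sage, bay, lime, mint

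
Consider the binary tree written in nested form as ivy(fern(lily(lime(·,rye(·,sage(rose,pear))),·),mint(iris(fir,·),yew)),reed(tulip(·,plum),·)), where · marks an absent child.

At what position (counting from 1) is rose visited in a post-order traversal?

Post-order visits the left subtree, then the right subtree, then the node.
At ivy: go left to fern.
  At fern: go left to lily.
    At lily: go left to lime.
      At lime: no left child.
      At lime: go right to rye.
        At rye: no left child.
        At rye: go right to sage.
          At sage: go left to rose.
            rose is a leaf — visit rose.
          At sage: go right to pear.
            pear is a leaf — visit pear.
          Visit sage.
        Visit rye.
      Visit lime.
    At lily: no right child.
    Visit lily.
  At fern: go right to mint.
    At mint: go left to iris.
      At iris: go left to fir.
        fir is a leaf — visit fir.
      At iris: no right child.
      Visit iris.
    At mint: go right to yew.
      yew is a leaf — visit yew.
    Visit mint.
  Visit fern.
At ivy: go right to reed.
  At reed: go left to tulip.
    At tulip: no left child.
    At tulip: go right to plum.
      plum is a leaf — visit plum.
    Visit tulip.
  At reed: no right child.
  Visit reed.
Visit ivy.
Full post-order sequence: rose, pear, sage, rye, lime, lily, fir, iris, yew, mint, fern, plum, tulip, reed, ivy.

1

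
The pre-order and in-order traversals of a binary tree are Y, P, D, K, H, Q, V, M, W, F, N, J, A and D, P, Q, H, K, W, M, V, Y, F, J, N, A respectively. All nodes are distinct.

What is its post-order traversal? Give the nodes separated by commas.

The first element of pre-order is the root; it splits in-order into left and right subtrees.
Root Y: left subtree has 8 nodes {D, P, Q, H, K, W, M, V}, right has 4 {F, J, N, A}.
  Root P: left subtree has 1 node {D}, right has 6 {Q, H, K, W, M, V}.
    Root K: left subtree has 2 nodes {Q, H}, right has 3 {W, M, V}.
      Root H: left subtree has 1 node {Q}, right has 0 { }.
      Root V: left subtree has 2 nodes {W, M}, right has 0 { }.
        Root M: left subtree has 1 node {W}, right has 0 { }.
  Root F: left subtree has 0 nodes { }, right has 3 {J, N, A}.
    Root N: left subtree has 1 node {J}, right has 1 {A}.

D, Q, H, W, M, V, K, P, J, A, N, F, Y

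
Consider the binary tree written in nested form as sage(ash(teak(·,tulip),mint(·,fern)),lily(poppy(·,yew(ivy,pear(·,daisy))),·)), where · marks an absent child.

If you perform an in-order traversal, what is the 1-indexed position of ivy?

In-order visits the left subtree, then the node, then the right subtree.
At sage: go left to ash.
  At ash: go left to teak.
    At teak: no left child.
    Visit teak.
    At teak: go right to tulip.
      tulip is a leaf — visit tulip.
  Visit ash.
  At ash: go right to mint.
    At mint: no left child.
    Visit mint.
    At mint: go right to fern.
      fern is a leaf — visit fern.
Visit sage.
At sage: go right to lily.
  At lily: go left to poppy.
    At poppy: no left child.
    Visit poppy.
    At poppy: go right to yew.
      At yew: go left to ivy.
        ivy is a leaf — visit ivy.
      Visit yew.
      At yew: go right to pear.
        At pear: no left child.
        Visit pear.
        At pear: go right to daisy.
          daisy is a leaf — visit daisy.
  Visit lily.
  At lily: no right child.
Full in-order sequence: teak, tulip, ash, mint, fern, sage, poppy, ivy, yew, pear, daisy, lily.

8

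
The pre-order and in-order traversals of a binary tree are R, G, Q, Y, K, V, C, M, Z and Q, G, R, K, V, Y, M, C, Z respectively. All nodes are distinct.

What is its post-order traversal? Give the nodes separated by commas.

The first element of pre-order is the root; it splits in-order into left and right subtrees.
Root R: left subtree has 2 nodes {Q, G}, right has 6 {K, V, Y, M, C, Z}.
  Root G: left subtree has 1 node {Q}, right has 0 { }.
  Root Y: left subtree has 2 nodes {K, V}, right has 3 {M, C, Z}.
    Root K: left subtree has 0 nodes { }, right has 1 {V}.
    Root C: left subtree has 1 node {M}, right has 1 {Z}.

Q, G, V, K, M, Z, C, Y, R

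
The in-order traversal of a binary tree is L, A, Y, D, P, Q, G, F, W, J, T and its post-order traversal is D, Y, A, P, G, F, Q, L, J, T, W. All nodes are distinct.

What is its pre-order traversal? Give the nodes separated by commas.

The last element of post-order is the root; it splits in-order into left and right subtrees.
Root W: left subtree has 8 nodes {L, A, Y, D, P, Q, G, F}, right has 2 {J, T}.
  Root L: left subtree has 0 nodes { }, right has 7 {A, Y, D, P, Q, G, F}.
    Root Q: left subtree has 4 nodes {A, Y, D, P}, right has 2 {G, F}.
      Root P: left subtree has 3 nodes {A, Y, D}, right has 0 { }.
        Root A: left subtree has 0 nodes { }, right has 2 {Y, D}.
          Root Y: left subtree has 0 nodes { }, right has 1 {D}.
      Root F: left subtree has 1 node {G}, right has 0 { }.
  Root T: left subtree has 1 node {J}, right has 0 { }.

W, L, Q, P, A, Y, D, F, G, T, J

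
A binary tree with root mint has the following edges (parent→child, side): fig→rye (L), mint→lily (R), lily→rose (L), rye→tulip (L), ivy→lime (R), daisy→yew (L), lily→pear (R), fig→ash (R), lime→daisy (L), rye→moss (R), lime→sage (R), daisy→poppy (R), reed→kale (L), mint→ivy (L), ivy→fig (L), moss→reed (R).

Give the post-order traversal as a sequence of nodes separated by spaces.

Post-order visits the left subtree, then the right subtree, then the node.
At mint: go left to ivy.
  At ivy: go left to fig.
    At fig: go left to rye.
      At rye: go left to tulip.
        tulip is a leaf — visit tulip.
      At rye: go right to moss.
        At moss: no left child.
        At moss: go right to reed.
          At reed: go left to kale.
            kale is a leaf — visit kale.
          At reed: no right child.
          Visit reed.
        Visit moss.
      Visit rye.
    At fig: go right to ash.
      ash is a leaf — visit ash.
    Visit fig.
  At ivy: go right to lime.
    At lime: go left to daisy.
      At daisy: go left to yew.
        yew is a leaf — visit yew.
      At daisy: go right to poppy.
        poppy is a leaf — visit poppy.
      Visit daisy.
    At lime: go right to sage.
      sage is a leaf — visit sage.
    Visit lime.
  Visit ivy.
At mint: go right to lily.
  At lily: go left to rose.
    rose is a leaf — visit rose.
  At lily: go right to pear.
    pear is a leaf — visit pear.
  Visit lily.
Visit mint.

tulip kale reed moss rye ash fig yew poppy daisy sage lime ivy rose pear lily mint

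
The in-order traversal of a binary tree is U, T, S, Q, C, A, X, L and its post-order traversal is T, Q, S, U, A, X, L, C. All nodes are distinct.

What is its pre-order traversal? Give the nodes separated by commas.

The last element of post-order is the root; it splits in-order into left and right subtrees.
Root C: left subtree has 4 nodes {U, T, S, Q}, right has 3 {A, X, L}.
  Root U: left subtree has 0 nodes { }, right has 3 {T, S, Q}.
    Root S: left subtree has 1 node {T}, right has 1 {Q}.
  Root L: left subtree has 2 nodes {A, X}, right has 0 { }.
    Root X: left subtree has 1 node {A}, right has 0 { }.

C, U, S, T, Q, L, X, A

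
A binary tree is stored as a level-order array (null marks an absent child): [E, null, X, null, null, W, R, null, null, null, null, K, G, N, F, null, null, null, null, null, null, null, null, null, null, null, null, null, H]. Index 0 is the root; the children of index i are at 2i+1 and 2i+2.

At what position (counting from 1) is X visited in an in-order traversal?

In-order visits the left subtree, then the node, then the right subtree.
At E: no left child.
Visit E.
At E: go right to X.
  At X: go left to W.
    At W: go left to K.
      K is a leaf — visit K.
    Visit W.
    At W: go right to G.
      G is a leaf — visit G.
  Visit X.
  At X: go right to R.
    At R: go left to N.
      At N: no left child.
      Visit N.
      At N: go right to H.
        H is a leaf — visit H.
    Visit R.
    At R: go right to F.
      F is a leaf — visit F.
Full in-order sequence: E, K, W, G, X, N, H, R, F.

5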